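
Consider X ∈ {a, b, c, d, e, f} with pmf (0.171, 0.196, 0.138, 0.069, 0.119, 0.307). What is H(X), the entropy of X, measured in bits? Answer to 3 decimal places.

H(X) = −Σ p·log₂ p.
  −(0.171)·log₂(0.171) = 0.4357
  −(0.196)·log₂(0.196) = 0.4608
  −(0.138)·log₂(0.138) = 0.3943
  −(0.069)·log₂(0.069) = 0.2662
  −(0.119)·log₂(0.119) = 0.3654
  −(0.307)·log₂(0.307) = 0.5230
Sum: 0.4357 + 0.4608 + 0.3943 + 0.2662 + 0.3654 + 0.5230 = 2.445 bits.

2.445 bits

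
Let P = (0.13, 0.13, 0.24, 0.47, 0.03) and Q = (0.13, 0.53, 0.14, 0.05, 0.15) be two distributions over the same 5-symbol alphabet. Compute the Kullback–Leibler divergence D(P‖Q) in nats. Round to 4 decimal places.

0.9515 nats

D(P‖Q) = Σ p·ln(p/q).
  0.13·ln(0.13/0.13) = 0.00000
  0.13·ln(0.13/0.53) = -0.18269
  0.24·ln(0.24/0.14) = 0.12936
  0.47·ln(0.47/0.05) = 1.05313
  0.03·ln(0.03/0.15) = -0.04828
D(P‖Q) = 0.9515 nats.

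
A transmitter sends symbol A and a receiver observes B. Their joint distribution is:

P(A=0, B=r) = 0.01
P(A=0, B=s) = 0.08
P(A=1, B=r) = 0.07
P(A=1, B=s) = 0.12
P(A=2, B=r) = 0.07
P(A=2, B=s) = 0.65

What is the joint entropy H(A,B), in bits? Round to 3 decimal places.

H(A,B) = −Σ p(x,y)·log₂ p(x,y) over all 6 cells.
  cell (0,r): −0.01·log₂0.01 = 0.0664
  cell (0,s): −0.08·log₂0.08 = 0.2915
  cell (1,r): −0.07·log₂0.07 = 0.2686
  cell (1,s): −0.12·log₂0.12 = 0.3671
  cell (2,r): −0.07·log₂0.07 = 0.2686
  cell (2,s): −0.65·log₂0.65 = 0.4040
Sum = 1.666 bits.

1.666 bits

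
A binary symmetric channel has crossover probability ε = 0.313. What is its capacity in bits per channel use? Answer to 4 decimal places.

Binary symmetric channel: C = 1 − h₂(ε) where h₂ is the binary entropy function.
h₂(0.313) = −0.313·log₂0.313 − 0.687·log₂0.687 = 0.8966.
C = 1 − 0.8966 = 0.1034 bits per channel use.

0.1034 bits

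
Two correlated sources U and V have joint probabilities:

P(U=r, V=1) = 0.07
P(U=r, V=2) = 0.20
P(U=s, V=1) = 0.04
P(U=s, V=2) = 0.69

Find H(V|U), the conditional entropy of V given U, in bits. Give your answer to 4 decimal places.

Chain rule: H(V|U) = H(U,V) − H(U).
Marginals: p(U) = (0.2700, 0.7300), p(V) = (0.1100, 0.8900).
H(U,V) = 1.2881 bits; H(U) = 0.8415 bits.
H(V|U) = 1.2881 − 0.8415 = 0.4466 bits.

0.4466 bits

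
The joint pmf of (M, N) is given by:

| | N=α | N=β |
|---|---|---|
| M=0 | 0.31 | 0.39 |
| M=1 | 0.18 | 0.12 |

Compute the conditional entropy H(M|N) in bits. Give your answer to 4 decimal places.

Chain rule: H(M|N) = H(M,N) − H(N).
Marginals: p(M) = (0.7000, 0.3000), p(N) = (0.4900, 0.5100).
H(M,N) = 1.8660 bits; H(N) = 0.9997 bits.
H(M|N) = 1.8660 − 0.9997 = 0.8663 bits.

0.8663 bits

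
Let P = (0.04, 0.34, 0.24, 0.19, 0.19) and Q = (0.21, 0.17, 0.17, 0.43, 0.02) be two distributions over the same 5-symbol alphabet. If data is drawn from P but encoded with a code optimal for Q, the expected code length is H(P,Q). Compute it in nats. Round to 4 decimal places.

H(P,Q) = −Σ p·ln q.
  −0.04·ln(0.21) = 0.06243
  −0.34·ln(0.17) = 0.60247
  −0.24·ln(0.17) = 0.42527
  −0.19·ln(0.43) = 0.16035
  −0.19·ln(0.02) = 0.74328
H(P,Q) = 1.9938 nats.

1.9938 nats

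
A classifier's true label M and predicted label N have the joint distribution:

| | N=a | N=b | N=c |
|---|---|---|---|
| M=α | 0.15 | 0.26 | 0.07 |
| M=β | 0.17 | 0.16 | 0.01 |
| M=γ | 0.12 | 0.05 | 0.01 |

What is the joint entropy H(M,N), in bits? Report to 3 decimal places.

H(M,N) = −Σ p(x,y)·log₂ p(x,y) over all 9 cells.
  cell (α,a): −0.15·log₂0.15 = 0.4105
  cell (α,b): −0.26·log₂0.26 = 0.5053
  cell (α,c): −0.07·log₂0.07 = 0.2686
  cell (β,a): −0.17·log₂0.17 = 0.4346
  cell (β,b): −0.16·log₂0.16 = 0.4230
  cell (β,c): −0.01·log₂0.01 = 0.0664
  cell (γ,a): −0.12·log₂0.12 = 0.3671
  cell (γ,b): −0.05·log₂0.05 = 0.2161
  cell (γ,c): −0.01·log₂0.01 = 0.0664
Sum = 2.758 bits.

2.758 bits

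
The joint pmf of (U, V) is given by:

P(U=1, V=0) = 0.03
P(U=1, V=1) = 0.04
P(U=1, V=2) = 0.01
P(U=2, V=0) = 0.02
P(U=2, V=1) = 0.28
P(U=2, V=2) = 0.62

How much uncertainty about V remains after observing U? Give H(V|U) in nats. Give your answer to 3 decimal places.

Chain rule: H(V|U) = H(U,V) − H(U).
Marginals: p(U) = (0.0800, 0.9200), p(V) = (0.0500, 0.3200, 0.6300).
H(U,V) = 1.0111 nats; H(U) = 0.2788 nats.
H(V|U) = 1.0111 − 0.2788 = 0.732 nats.

0.732 nats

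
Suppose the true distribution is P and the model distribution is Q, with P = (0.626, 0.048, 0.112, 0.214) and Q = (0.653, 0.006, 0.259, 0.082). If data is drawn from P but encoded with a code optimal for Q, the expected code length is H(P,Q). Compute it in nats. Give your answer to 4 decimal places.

H(P,Q) = −Σ p·ln q.
  −0.626·ln(0.653) = 0.26679
  −0.048·ln(0.006) = 0.24557
  −0.112·ln(0.259) = 0.15130
  −0.214·ln(0.082) = 0.53522
H(P,Q) = 1.1989 nats.

1.1989 nats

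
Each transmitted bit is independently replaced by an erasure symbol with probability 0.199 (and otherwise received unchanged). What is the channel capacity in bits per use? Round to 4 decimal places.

Binary erasure channel: capacity C = 1 − ε.
C = 1 − 0.199 = 0.8010 bits per channel use.

0.8010 bits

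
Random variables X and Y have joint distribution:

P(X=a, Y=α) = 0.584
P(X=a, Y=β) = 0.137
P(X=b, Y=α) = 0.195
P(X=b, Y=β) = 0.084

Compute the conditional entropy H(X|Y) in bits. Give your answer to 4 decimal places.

0.8441 bits

Chain rule: H(X|Y) = H(X,Y) − H(Y).
Marginals: p(X) = (0.7210, 0.2790), p(Y) = (0.7790, 0.2210).
H(X,Y) = 1.6061 bits; H(Y) = 0.7620 bits.
H(X|Y) = 1.6061 − 0.7620 = 0.8441 bits.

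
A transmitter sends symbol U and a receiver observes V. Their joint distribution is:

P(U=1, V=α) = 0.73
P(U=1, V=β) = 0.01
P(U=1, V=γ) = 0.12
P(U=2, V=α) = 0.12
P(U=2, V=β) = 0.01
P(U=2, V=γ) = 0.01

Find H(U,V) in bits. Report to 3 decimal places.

H(U,V) = −Σ p(x,y)·log₂ p(x,y) over all 6 cells.
  cell (1,α): −0.73·log₂0.73 = 0.3314
  cell (1,β): −0.01·log₂0.01 = 0.0664
  cell (1,γ): −0.12·log₂0.12 = 0.3671
  cell (2,α): −0.12·log₂0.12 = 0.3671
  cell (2,β): −0.01·log₂0.01 = 0.0664
  cell (2,γ): −0.01·log₂0.01 = 0.0664
Sum = 1.265 bits.

1.265 bits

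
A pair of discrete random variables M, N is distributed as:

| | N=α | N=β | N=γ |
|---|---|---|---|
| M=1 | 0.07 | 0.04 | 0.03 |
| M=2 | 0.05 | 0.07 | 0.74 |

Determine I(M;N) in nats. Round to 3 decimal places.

Marginals: p(M) = (0.1400, 0.8600), p(N) = (0.1200, 0.1100, 0.7700).
I(M;N) = H(M) + H(N) − H(M,N).
H(M) = 0.4050, H(N) = 0.6985, H(M,N) = 0.9789.
I(M;N) = 0.4050 + 0.6985 − 0.9789 = 0.125 nats.

0.125 nats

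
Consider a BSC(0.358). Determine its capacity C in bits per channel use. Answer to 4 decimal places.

Binary symmetric channel: C = 1 − h₂(ε) where h₂ is the binary entropy function.
h₂(0.358) = −0.358·log₂0.358 − 0.642·log₂0.642 = 0.9410.
C = 1 − 0.9410 = 0.0590 bits per channel use.

0.0590 bits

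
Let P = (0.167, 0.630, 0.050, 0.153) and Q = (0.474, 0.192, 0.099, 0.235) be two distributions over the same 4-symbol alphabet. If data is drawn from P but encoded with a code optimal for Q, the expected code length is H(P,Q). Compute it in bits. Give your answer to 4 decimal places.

H(P,Q) = −Σ p·log₂ q.
  −0.167·log₂(0.474) = 0.17987
  −0.630·log₂(0.192) = 1.49992
  −0.050·log₂(0.099) = 0.16682
  −0.153·log₂(0.235) = 0.31966
H(P,Q) = 2.1663 bits.

2.1663 bits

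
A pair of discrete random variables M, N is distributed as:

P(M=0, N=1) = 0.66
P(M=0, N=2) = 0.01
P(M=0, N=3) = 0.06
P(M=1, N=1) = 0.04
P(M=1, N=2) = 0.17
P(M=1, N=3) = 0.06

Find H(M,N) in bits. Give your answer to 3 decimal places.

1.569 bits

H(M,N) = −Σ p(x,y)·log₂ p(x,y) over all 6 cells.
  cell (0,1): −0.66·log₂0.66 = 0.3956
  cell (0,2): −0.01·log₂0.01 = 0.0664
  cell (0,3): −0.06·log₂0.06 = 0.2435
  cell (1,1): −0.04·log₂0.04 = 0.1858
  cell (1,2): −0.17·log₂0.17 = 0.4346
  cell (1,3): −0.06·log₂0.06 = 0.2435
Sum = 1.569 bits.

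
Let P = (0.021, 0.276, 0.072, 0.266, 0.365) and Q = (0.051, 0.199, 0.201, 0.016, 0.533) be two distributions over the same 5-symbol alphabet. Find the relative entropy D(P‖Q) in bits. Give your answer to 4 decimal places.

0.8760 bits

D(P‖Q) = Σ p·log₂(p/q).
  0.021·log₂(0.021/0.051) = -0.02688
  0.276·log₂(0.276/0.199) = 0.13024
  0.072·log₂(0.072/0.201) = -0.10664
  0.266·log₂(0.266/0.016) = 1.07871
  0.365·log₂(0.365/0.533) = -0.19938
D(P‖Q) = 0.8760 bits.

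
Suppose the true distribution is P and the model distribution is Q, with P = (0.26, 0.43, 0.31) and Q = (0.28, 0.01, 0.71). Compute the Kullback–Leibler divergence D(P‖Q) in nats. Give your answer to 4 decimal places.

D(P‖Q) = Σ p·ln(p/q).
  0.26·ln(0.26/0.28) = -0.01927
  0.43·ln(0.43/0.01) = 1.61732
  0.31·ln(0.31/0.71) = -0.25689
D(P‖Q) = 1.3412 nats.

1.3412 nats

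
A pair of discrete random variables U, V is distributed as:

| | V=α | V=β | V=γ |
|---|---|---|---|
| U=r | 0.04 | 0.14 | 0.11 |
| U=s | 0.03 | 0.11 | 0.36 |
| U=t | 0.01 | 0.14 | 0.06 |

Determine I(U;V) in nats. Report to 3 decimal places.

0.086 nats

Marginals: p(U) = (0.2900, 0.5000, 0.2100), p(V) = (0.0800, 0.3900, 0.5300).
I(U;V) = H(U) + H(V) − H(U,V).
H(U) = 1.0333, H(V) = 0.9058, H(U,V) = 1.8527.
I(U;V) = 1.0333 + 0.9058 − 1.8527 = 0.086 nats.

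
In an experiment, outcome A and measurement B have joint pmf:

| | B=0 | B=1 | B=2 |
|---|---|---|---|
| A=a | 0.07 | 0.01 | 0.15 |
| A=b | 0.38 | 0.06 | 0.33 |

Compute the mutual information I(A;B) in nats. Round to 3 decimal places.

0.018 nats

Marginals: p(A) = (0.2300, 0.7700), p(B) = (0.4500, 0.0700, 0.4800).
I(A;B) = Σ p(x,y)·ln[p(x,y)/(p(x)p(y))].
  (a,0): 0.07·ln(0.6763) = -0.0274
  (a,1): 0.01·ln(0.6211) = -0.0048
  (a,2): 0.15·ln(1.3587) = 0.0460
  (b,0): 0.38·ln(1.0967) = 0.0351
  (b,1): 0.06·ln(1.1132) = 0.0064
  (b,2): 0.33·ln(0.8929) = -0.0374
Sum = 0.018 nats.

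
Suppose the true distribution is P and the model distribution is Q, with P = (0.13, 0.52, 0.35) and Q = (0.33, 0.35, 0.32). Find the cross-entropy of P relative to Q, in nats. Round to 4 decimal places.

1.0888 nats

H(P,Q) = −Σ p·ln q.
  −0.13·ln(0.33) = 0.14413
  −0.52·ln(0.35) = 0.54591
  −0.35·ln(0.32) = 0.39880
H(P,Q) = 1.0888 nats.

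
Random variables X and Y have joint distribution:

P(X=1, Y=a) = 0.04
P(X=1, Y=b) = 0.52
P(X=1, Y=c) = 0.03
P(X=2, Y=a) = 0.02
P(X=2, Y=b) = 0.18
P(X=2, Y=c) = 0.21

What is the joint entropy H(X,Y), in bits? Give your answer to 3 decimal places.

H(X,Y) = −Σ p(x,y)·log₂ p(x,y) over all 6 cells.
  cell (1,a): −0.04·log₂0.04 = 0.1858
  cell (1,b): −0.52·log₂0.52 = 0.4906
  cell (1,c): −0.03·log₂0.03 = 0.1518
  cell (2,a): −0.02·log₂0.02 = 0.1129
  cell (2,b): −0.18·log₂0.18 = 0.4453
  cell (2,c): −0.21·log₂0.21 = 0.4728
Sum = 1.859 bits.

1.859 bits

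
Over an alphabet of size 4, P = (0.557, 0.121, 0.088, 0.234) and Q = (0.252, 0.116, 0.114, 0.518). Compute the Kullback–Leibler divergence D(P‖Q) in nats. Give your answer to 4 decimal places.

0.2382 nats

D(P‖Q) = Σ p·ln(p/q).
  0.557·ln(0.557/0.252) = 0.44178
  0.121·ln(0.121/0.116) = 0.00511
  0.088·ln(0.088/0.114) = -0.02278
  0.234·ln(0.234/0.518) = -0.18595
D(P‖Q) = 0.2382 nats.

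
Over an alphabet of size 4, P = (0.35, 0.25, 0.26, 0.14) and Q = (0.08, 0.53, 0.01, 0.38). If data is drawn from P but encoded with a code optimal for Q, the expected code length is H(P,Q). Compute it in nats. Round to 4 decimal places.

H(P,Q) = −Σ p·ln q.
  −0.35·ln(0.08) = 0.88401
  −0.25·ln(0.53) = 0.15872
  −0.26·ln(0.01) = 1.19734
  −0.14·ln(0.38) = 0.13546
H(P,Q) = 2.3755 nats.

2.3755 nats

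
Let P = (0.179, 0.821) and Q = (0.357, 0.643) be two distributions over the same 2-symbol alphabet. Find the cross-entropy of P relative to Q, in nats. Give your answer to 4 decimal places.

H(P,Q) = −Σ p·ln q.
  −0.179·ln(0.357) = 0.18437
  −0.821·ln(0.643) = 0.36256
H(P,Q) = 0.5469 nats.

0.5469 nats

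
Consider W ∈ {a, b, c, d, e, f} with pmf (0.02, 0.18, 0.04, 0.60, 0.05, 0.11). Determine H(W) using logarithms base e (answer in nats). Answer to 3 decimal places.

H(W) = −Σ p·ln p.
  −(0.02)·ln(0.02) = 0.0782
  −(0.18)·ln(0.18) = 0.3087
  −(0.04)·ln(0.04) = 0.1288
  −(0.60)·ln(0.60) = 0.3065
  −(0.05)·ln(0.05) = 0.1498
  −(0.11)·ln(0.11) = 0.2428
Sum: 0.0782 + 0.3087 + 0.1288 + 0.3065 + 0.1498 + 0.2428 = 1.215 nats.

1.215 nats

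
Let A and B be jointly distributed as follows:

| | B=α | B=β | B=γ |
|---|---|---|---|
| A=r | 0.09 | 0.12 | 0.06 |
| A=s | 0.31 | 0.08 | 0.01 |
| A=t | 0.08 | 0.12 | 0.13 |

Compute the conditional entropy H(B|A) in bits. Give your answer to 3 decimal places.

Chain rule: H(B|A) = H(A,B) − H(A).
Marginals: p(A) = (0.2700, 0.4000, 0.3300), p(B) = (0.4800, 0.3200, 0.2000).
H(A,B) = 2.8462 bits; H(A) = 1.5666 bits.
H(B|A) = 2.8462 − 1.5666 = 1.280 bits.

1.280 bits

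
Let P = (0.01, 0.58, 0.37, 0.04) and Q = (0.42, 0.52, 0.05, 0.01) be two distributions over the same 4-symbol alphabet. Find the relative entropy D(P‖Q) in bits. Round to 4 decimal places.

1.1858 bits

D(P‖Q) = Σ p·log₂(p/q).
  0.01·log₂(0.01/0.42) = -0.05392
  0.58·log₂(0.58/0.52) = 0.09137
  0.37·log₂(0.37/0.05) = 1.06838
  0.04·log₂(0.04/0.01) = 0.08000
D(P‖Q) = 1.1858 bits.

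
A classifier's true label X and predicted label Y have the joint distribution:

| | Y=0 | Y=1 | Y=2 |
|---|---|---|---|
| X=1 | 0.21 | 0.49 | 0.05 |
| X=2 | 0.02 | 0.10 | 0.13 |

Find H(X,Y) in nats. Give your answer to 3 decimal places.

1.401 nats

H(X,Y) = −Σ p(x,y)·ln p(x,y) over all 6 cells.
  cell (1,0): −0.21·ln0.21 = 0.3277
  cell (1,1): −0.49·ln0.49 = 0.3495
  cell (1,2): −0.05·ln0.05 = 0.1498
  cell (2,0): −0.02·ln0.02 = 0.0782
  cell (2,1): −0.10·ln0.10 = 0.2303
  cell (2,2): −0.13·ln0.13 = 0.2652
Sum = 1.401 nats.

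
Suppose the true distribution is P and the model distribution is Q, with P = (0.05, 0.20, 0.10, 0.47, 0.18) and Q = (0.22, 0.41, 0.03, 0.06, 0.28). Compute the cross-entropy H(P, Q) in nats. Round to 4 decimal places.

H(P,Q) = −Σ p·ln q.
  −0.05·ln(0.22) = 0.07571
  −0.20·ln(0.41) = 0.17832
  −0.10·ln(0.03) = 0.35066
  −0.47·ln(0.06) = 1.32230
  −0.18·ln(0.28) = 0.22913
H(P,Q) = 2.1561 nats.

2.1561 nats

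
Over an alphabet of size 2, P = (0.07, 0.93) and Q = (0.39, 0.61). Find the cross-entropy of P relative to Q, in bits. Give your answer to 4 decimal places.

0.7583 bits

H(P,Q) = −Σ p·log₂ q.
  −0.07·log₂(0.39) = 0.09509
  −0.93·log₂(0.61) = 0.66320
H(P,Q) = 0.7583 bits.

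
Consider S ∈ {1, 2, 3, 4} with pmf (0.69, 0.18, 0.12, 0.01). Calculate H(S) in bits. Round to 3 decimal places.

1.248 bits

H(S) = −Σ p·log₂ p.
  −(0.69)·log₂(0.69) = 0.3694
  −(0.18)·log₂(0.18) = 0.4453
  −(0.12)·log₂(0.12) = 0.3671
  −(0.01)·log₂(0.01) = 0.0664
Sum: 0.3694 + 0.4453 + 0.3671 + 0.0664 = 1.248 bits.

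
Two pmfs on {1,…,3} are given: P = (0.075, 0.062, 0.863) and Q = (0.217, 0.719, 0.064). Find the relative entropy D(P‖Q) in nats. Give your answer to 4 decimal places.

2.0135 nats

D(P‖Q) = Σ p·ln(p/q).
  0.075·ln(0.075/0.217) = -0.07968
  0.062·ln(0.062/0.719) = -0.15195
  0.863·ln(0.863/0.064) = 2.24512
D(P‖Q) = 2.0135 nats.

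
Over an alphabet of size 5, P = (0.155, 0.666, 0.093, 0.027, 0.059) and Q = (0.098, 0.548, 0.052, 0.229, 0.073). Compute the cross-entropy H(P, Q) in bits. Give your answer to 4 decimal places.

1.7742 bits

H(P,Q) = −Σ p·log₂ q.
  −0.155·log₂(0.098) = 0.51942
  −0.666·log₂(0.548) = 0.57792
  −0.093·log₂(0.052) = 0.39668
  −0.027·log₂(0.229) = 0.05742
  −0.059·log₂(0.073) = 0.22278
H(P,Q) = 1.7742 bits.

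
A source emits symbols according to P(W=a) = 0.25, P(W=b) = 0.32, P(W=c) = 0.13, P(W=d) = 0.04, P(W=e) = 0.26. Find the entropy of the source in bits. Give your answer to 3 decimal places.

2.100 bits

H(W) = −Σ p·log₂ p.
  −(0.25)·log₂(0.25) = 0.5000
  −(0.32)·log₂(0.32) = 0.5260
  −(0.13)·log₂(0.13) = 0.3826
  −(0.04)·log₂(0.04) = 0.1858
  −(0.26)·log₂(0.26) = 0.5053
Sum: 0.5000 + 0.5260 + 0.3826 + 0.1858 + 0.5053 = 2.100 bits.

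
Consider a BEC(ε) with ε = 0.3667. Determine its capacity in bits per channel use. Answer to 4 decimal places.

Binary erasure channel: capacity C = 1 − ε.
C = 1 − 0.3667 = 0.6333 bits per channel use.

0.6333 bits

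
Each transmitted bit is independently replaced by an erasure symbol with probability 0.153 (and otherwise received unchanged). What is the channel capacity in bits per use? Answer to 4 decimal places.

0.8470 bits

Binary erasure channel: capacity C = 1 − ε.
C = 1 − 0.153 = 0.8470 bits per channel use.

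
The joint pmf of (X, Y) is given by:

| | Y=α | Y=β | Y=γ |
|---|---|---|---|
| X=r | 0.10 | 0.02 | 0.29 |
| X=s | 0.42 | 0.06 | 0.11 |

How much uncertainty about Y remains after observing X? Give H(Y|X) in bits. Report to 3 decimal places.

1.106 bits

Chain rule: H(Y|X) = H(X,Y) − H(X).
Marginals: p(X) = (0.4100, 0.5900), p(Y) = (0.5200, 0.0800, 0.4000).
H(X,Y) = 2.0824 bits; H(X) = 0.9765 bits.
H(Y|X) = 2.0824 − 0.9765 = 1.106 bits.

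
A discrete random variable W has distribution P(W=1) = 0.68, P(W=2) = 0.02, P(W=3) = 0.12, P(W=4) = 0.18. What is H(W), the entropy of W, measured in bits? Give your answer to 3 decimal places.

1.304 bits

H(W) = −Σ p·log₂ p.
  −(0.68)·log₂(0.68) = 0.3783
  −(0.02)·log₂(0.02) = 0.1129
  −(0.12)·log₂(0.12) = 0.3671
  −(0.18)·log₂(0.18) = 0.4453
Sum: 0.3783 + 0.1129 + 0.3671 + 0.4453 = 1.304 bits.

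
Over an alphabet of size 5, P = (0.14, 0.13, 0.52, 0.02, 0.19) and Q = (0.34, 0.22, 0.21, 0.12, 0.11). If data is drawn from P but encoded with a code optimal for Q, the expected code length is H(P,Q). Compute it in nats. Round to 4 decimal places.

1.6212 nats

H(P,Q) = −Σ p·ln q.
  −0.14·ln(0.34) = 0.15103
  −0.13·ln(0.22) = 0.19684
  −0.52·ln(0.21) = 0.81154
  −0.02·ln(0.12) = 0.04241
  −0.19·ln(0.11) = 0.41938
H(P,Q) = 1.6212 nats.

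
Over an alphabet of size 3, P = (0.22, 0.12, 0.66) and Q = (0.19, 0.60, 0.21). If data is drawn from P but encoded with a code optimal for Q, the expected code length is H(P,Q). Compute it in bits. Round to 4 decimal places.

H(P,Q) = −Σ p·log₂ q.
  −0.22·log₂(0.19) = 0.52710
  −0.12·log₂(0.60) = 0.08844
  −0.66·log₂(0.21) = 1.48602
H(P,Q) = 2.1016 bits.

2.1016 bits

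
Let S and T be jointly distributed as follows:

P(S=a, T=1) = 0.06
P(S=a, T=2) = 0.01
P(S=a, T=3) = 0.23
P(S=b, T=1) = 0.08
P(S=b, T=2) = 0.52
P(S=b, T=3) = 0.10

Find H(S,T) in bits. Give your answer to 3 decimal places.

1.912 bits

H(S,T) = −Σ p(x,y)·log₂ p(x,y) over all 6 cells.
  cell (a,1): −0.06·log₂0.06 = 0.2435
  cell (a,2): −0.01·log₂0.01 = 0.0664
  cell (a,3): −0.23·log₂0.23 = 0.4877
  cell (b,1): −0.08·log₂0.08 = 0.2915
  cell (b,2): −0.52·log₂0.52 = 0.4906
  cell (b,3): −0.10·log₂0.10 = 0.3322
Sum = 1.912 bits.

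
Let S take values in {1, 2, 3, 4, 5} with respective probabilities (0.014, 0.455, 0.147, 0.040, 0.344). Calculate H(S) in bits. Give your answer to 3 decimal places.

H(S) = −Σ p·log₂ p.
  −(0.014)·log₂(0.014) = 0.0862
  −(0.455)·log₂(0.455) = 0.5169
  −(0.147)·log₂(0.147) = 0.4066
  −(0.040)·log₂(0.040) = 0.1858
  −(0.344)·log₂(0.344) = 0.5296
Sum: 0.0862 + 0.5169 + 0.4066 + 0.1858 + 0.5296 = 1.725 bits.

1.725 bits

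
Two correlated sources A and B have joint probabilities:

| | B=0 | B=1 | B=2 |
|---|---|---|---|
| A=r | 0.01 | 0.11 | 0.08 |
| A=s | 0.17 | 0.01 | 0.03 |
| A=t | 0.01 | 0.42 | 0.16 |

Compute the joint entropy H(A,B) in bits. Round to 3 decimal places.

H(A,B) = −Σ p(x,y)·log₂ p(x,y) over all 9 cells.
  cell (r,0): −0.01·log₂0.01 = 0.0664
  cell (r,1): −0.11·log₂0.11 = 0.3503
  cell (r,2): −0.08·log₂0.08 = 0.2915
  cell (s,0): −0.17·log₂0.17 = 0.4346
  cell (s,1): −0.01·log₂0.01 = 0.0664
  cell (s,2): −0.03·log₂0.03 = 0.1518
  cell (t,0): −0.01·log₂0.01 = 0.0664
  cell (t,1): −0.42·log₂0.42 = 0.5256
  cell (t,2): −0.16·log₂0.16 = 0.4230
Sum = 2.376 bits.

2.376 bits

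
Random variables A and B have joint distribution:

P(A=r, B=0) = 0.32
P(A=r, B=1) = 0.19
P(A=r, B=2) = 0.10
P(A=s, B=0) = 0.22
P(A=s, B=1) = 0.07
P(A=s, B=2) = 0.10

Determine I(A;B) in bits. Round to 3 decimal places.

0.020 bits

Marginals: p(A) = (0.6100, 0.3900), p(B) = (0.5400, 0.2600, 0.2000).
I(A;B) = Σ p(x,y)·log₂[p(x,y)/(p(x)p(y))].
  (r,0): 0.32·log₂(0.9715) = -0.0134
  (r,1): 0.19·log₂(1.1980) = 0.0495
  (r,2): 0.10·log₂(0.8197) = -0.0287
  (s,0): 0.22·log₂(1.0446) = 0.0139
  (s,1): 0.07·log₂(0.6903) = -0.0374
  (s,2): 0.10·log₂(1.2821) = 0.0358
Sum = 0.020 bits.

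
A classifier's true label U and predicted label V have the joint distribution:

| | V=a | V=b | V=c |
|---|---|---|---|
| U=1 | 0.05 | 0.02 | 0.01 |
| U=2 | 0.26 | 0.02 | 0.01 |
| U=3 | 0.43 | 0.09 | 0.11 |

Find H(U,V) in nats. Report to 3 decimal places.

1.571 nats

H(U,V) = −Σ p(x,y)·ln p(x,y) over all 9 cells.
  cell (1,a): −0.05·ln0.05 = 0.1498
  cell (1,b): −0.02·ln0.02 = 0.0782
  cell (1,c): −0.01·ln0.01 = 0.0461
  cell (2,a): −0.26·ln0.26 = 0.3502
  cell (2,b): −0.02·ln0.02 = 0.0782
  cell (2,c): −0.01·ln0.01 = 0.0461
  cell (3,a): −0.43·ln0.43 = 0.3629
  cell (3,b): −0.09·ln0.09 = 0.2167
  cell (3,c): −0.11·ln0.11 = 0.2428
Sum = 1.571 nats.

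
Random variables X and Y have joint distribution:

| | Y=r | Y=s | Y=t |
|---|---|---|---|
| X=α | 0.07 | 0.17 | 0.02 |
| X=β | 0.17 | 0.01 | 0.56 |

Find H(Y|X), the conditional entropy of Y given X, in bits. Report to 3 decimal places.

0.959 bits

Chain rule: H(Y|X) = H(X,Y) − H(X).
Marginals: p(X) = (0.2600, 0.7400), p(Y) = (0.2400, 0.1800, 0.5800).
H(X,Y) = 1.7855 bits; H(X) = 0.8267 bits.
H(Y|X) = 1.7855 − 0.8267 = 0.959 bits.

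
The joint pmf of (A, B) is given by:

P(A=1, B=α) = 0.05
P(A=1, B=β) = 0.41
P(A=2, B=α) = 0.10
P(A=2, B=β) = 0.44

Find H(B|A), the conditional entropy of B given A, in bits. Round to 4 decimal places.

Chain rule: H(B|A) = H(A,B) − H(A).
Marginals: p(A) = (0.4600, 0.5400), p(B) = (0.1500, 0.8500).
H(A,B) = 1.5968 bits; H(A) = 0.9954 bits.
H(B|A) = 1.5968 − 0.9954 = 0.6014 bits.

0.6014 bits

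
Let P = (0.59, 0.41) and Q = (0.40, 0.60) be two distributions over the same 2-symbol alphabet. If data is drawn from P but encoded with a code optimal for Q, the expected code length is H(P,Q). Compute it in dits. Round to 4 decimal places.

H(P,Q) = −Σ p·log₁₀ q.
  −0.59·log₁₀(0.40) = 0.23478
  −0.41·log₁₀(0.60) = 0.09096
H(P,Q) = 0.3257 dits.

0.3257 dits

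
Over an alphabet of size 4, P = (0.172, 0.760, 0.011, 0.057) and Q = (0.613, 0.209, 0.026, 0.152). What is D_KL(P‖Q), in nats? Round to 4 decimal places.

D(P‖Q) = Σ p·ln(p/q).
  0.172·ln(0.172/0.613) = -0.21859
  0.760·ln(0.760/0.209) = 0.98115
  0.011·ln(0.011/0.026) = -0.00946
  0.057·ln(0.057/0.152) = -0.05591
D(P‖Q) = 0.6972 nats.

0.6972 nats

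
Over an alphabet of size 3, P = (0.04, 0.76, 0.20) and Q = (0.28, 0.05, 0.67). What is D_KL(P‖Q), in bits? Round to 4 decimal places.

2.5226 bits

D(P‖Q) = Σ p·log₂(p/q).
  0.04·log₂(0.04/0.28) = -0.11229
  0.76·log₂(0.76/0.05) = 2.98376
  0.20·log₂(0.20/0.67) = -0.34883
D(P‖Q) = 2.5226 bits.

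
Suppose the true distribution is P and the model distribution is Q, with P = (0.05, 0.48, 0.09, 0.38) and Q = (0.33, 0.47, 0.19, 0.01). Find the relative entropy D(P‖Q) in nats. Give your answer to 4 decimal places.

D(P‖Q) = Σ p·ln(p/q).
  0.05·ln(0.05/0.33) = -0.09435
  0.48·ln(0.48/0.47) = 0.01011
  0.09·ln(0.09/0.19) = -0.06725
  0.38·ln(0.38/0.01) = 1.38228
D(P‖Q) = 1.2308 nats.

1.2308 nats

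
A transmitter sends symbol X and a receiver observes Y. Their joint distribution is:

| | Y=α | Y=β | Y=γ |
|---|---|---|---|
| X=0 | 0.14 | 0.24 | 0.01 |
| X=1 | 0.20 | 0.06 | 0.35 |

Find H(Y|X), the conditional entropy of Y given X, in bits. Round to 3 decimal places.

Chain rule: H(Y|X) = H(X,Y) − H(X).
Marginals: p(X) = (0.3900, 0.6100), p(Y) = (0.3400, 0.3000, 0.3600).
H(X,Y) = 2.1957 bits; H(X) = 0.9648 bits.
H(Y|X) = 2.1957 − 0.9648 = 1.231 bits.

1.231 bits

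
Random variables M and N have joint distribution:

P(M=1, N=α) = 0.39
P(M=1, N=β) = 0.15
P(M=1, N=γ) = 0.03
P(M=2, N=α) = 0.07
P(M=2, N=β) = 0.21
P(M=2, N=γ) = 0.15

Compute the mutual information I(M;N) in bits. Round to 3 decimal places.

0.233 bits

Marginals: p(M) = (0.5700, 0.4300), p(N) = (0.4600, 0.3600, 0.1800).
I(M;N) = H(M) + H(N) − H(M,N).
H(M) = 0.9858, H(N) = 1.4913, H(M,N) = 2.2440.
I(M;N) = 0.9858 + 1.4913 − 2.2440 = 0.233 bits.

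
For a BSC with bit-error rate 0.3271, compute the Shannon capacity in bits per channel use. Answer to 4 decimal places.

Binary symmetric channel: C = 1 − h₂(ε) where h₂ is the binary entropy function.
h₂(0.3271) = −0.3271·log₂0.3271 − 0.6729·log₂0.6729 = 0.9119.
C = 1 − 0.9119 = 0.0881 bits per channel use.

0.0881 bits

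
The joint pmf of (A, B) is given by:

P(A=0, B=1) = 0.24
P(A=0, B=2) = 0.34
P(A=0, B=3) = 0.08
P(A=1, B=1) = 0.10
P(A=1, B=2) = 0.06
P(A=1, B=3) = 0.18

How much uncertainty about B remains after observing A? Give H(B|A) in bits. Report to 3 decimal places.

Chain rule: H(B|A) = H(A,B) − H(A).
Marginals: p(A) = (0.6600, 0.3400), p(B) = (0.3400, 0.4000, 0.2600).
H(A,B) = 2.3359 bits; H(A) = 0.9248 bits.
H(B|A) = 2.3359 − 0.9248 = 1.411 bits.

1.411 bits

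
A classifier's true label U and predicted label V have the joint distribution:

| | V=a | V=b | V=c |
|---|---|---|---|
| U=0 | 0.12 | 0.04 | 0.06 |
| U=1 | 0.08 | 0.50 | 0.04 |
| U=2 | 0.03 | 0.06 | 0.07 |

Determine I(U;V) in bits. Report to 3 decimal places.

0.258 bits

Marginals: p(U) = (0.2200, 0.6200, 0.1600), p(V) = (0.2300, 0.6000, 0.1700).
I(U;V) = H(U) + H(V) − H(U,V).
H(U) = 1.3312, H(V) = 1.3644, H(U,V) = 2.4375.
I(U;V) = 1.3312 + 1.3644 − 2.4375 = 0.258 bits.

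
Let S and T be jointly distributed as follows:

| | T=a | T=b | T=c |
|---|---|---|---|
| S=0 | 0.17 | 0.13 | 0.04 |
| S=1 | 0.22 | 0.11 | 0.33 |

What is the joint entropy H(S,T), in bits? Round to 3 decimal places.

H(S,T) = −Σ p(x,y)·log₂ p(x,y) over all 6 cells.
  cell (0,a): −0.17·log₂0.17 = 0.4346
  cell (0,b): −0.13·log₂0.13 = 0.3826
  cell (0,c): −0.04·log₂0.04 = 0.1858
  cell (1,a): −0.22·log₂0.22 = 0.4806
  cell (1,b): −0.11·log₂0.11 = 0.3503
  cell (1,c): −0.33·log₂0.33 = 0.5278
Sum = 2.362 bits.

2.362 bits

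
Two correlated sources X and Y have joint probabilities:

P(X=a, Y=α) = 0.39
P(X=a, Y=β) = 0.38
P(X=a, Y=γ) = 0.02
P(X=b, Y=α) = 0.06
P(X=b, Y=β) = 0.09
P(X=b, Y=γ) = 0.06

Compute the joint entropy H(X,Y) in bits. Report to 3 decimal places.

H(X,Y) = −Σ p(x,y)·log₂ p(x,y) over all 6 cells.
  cell (a,α): −0.39·log₂0.39 = 0.5298
  cell (a,β): −0.38·log₂0.38 = 0.5305
  cell (a,γ): −0.02·log₂0.02 = 0.1129
  cell (b,α): −0.06·log₂0.06 = 0.2435
  cell (b,β): −0.09·log₂0.09 = 0.3127
  cell (b,γ): −0.06·log₂0.06 = 0.2435
Sum = 1.973 bits.

1.973 bits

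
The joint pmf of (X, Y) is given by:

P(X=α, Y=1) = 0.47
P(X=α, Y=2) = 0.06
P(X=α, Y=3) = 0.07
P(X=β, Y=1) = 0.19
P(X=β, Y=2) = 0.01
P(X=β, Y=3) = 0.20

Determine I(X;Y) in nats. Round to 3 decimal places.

Marginals: p(X) = (0.6000, 0.4000), p(Y) = (0.6600, 0.0700, 0.2700).
I(X;Y) = Σ p(x,y)·ln[p(x,y)/(p(x)p(y))].
  (α,1): 0.47·ln(1.1869) = 0.0805
  (α,2): 0.06·ln(1.4286) = 0.0214
  (α,3): 0.07·ln(0.4321) = -0.0587
  (β,1): 0.19·ln(0.7197) = -0.0625
  (β,2): 0.01·ln(0.3571) = -0.0103
  (β,3): 0.20·ln(1.8519) = 0.1232
Sum = 0.094 nats.

0.094 nats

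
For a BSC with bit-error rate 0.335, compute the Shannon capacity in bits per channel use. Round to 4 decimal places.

0.0800 bits

Binary symmetric channel: C = 1 − h₂(ε) where h₂ is the binary entropy function.
h₂(0.335) = −0.335·log₂0.335 − 0.665·log₂0.665 = 0.9200.
C = 1 − 0.9200 = 0.0800 bits per channel use.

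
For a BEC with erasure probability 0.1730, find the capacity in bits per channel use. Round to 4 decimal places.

Binary erasure channel: capacity C = 1 − ε.
C = 1 − 0.1730 = 0.8270 bits per channel use.

0.8270 bits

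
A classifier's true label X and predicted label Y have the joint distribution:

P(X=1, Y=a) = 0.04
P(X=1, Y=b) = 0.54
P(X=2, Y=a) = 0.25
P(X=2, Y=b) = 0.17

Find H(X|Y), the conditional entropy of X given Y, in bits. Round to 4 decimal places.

0.7317 bits

Chain rule: H(X|Y) = H(X,Y) − H(Y).
Marginals: p(X) = (0.5800, 0.4200), p(Y) = (0.2900, 0.7100).
H(X,Y) = 1.6004 bits; H(Y) = 0.8687 bits.
H(X|Y) = 1.6004 − 0.8687 = 0.7317 bits.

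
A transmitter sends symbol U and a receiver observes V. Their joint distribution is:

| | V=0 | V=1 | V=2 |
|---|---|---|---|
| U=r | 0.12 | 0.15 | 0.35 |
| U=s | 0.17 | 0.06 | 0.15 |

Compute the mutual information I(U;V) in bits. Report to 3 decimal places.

0.052 bits

Marginals: p(U) = (0.6200, 0.3800), p(V) = (0.2900, 0.2100, 0.5000).
I(U;V) = H(U) + H(V) − H(U,V).
H(U) = 0.9580, H(V) = 1.4907, H(U,V) = 2.3964.
I(U;V) = 0.9580 + 1.4907 − 2.3964 = 0.052 bits.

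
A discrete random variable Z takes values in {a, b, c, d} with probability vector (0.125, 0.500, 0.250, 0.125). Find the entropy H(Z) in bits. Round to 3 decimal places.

1.750 bits

H(Z) = −Σ p·log₂ p.
  −(0.125)·log₂(0.125) = 0.3750
  −(0.500)·log₂(0.500) = 0.5000
  −(0.250)·log₂(0.250) = 0.5000
  −(0.125)·log₂(0.125) = 0.3750
Sum: 0.3750 + 0.5000 + 0.5000 + 0.3750 = 1.750 bits.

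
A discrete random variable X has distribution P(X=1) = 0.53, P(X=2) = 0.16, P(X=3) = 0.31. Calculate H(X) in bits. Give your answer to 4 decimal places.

1.4323 bits

H(X) = −Σ p·log₂ p.
  −(0.53)·log₂(0.53) = 0.48545
  −(0.16)·log₂(0.16) = 0.42302
  −(0.31)·log₂(0.31) = 0.52379
Sum: 0.48545 + 0.42302 + 0.52379 = 1.4323 bits.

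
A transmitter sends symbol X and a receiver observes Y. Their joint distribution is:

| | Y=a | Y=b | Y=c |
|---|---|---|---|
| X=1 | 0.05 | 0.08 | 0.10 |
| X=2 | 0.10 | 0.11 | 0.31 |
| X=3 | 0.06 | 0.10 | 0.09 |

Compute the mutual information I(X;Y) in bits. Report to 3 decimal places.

Marginals: p(X) = (0.2300, 0.5200, 0.2500), p(Y) = (0.2100, 0.2900, 0.5000).
I(X;Y) = Σ p(x,y)·log₂[p(x,y)/(p(x)p(y))].
  (1,a): 0.05·log₂(1.0352) = 0.0025
  (1,b): 0.08·log₂(1.1994) = 0.0210
  (1,c): 0.10·log₂(0.8696) = -0.0202
  (2,a): 0.10·log₂(0.9158) = -0.0127
  (2,b): 0.11·log₂(0.7294) = -0.0501
  (2,c): 0.31·log₂(1.1923) = 0.0787
  (3,a): 0.06·log₂(1.1429) = 0.0116
  (3,b): 0.10·log₂(1.3793) = 0.0464
  (3,c): 0.09·log₂(0.7200) = -0.0427
Sum = 0.035 bits.

0.035 bits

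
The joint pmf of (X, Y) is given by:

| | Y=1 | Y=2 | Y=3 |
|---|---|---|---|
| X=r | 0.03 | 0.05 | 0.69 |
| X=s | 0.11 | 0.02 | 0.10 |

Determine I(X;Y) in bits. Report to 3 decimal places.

Marginals: p(X) = (0.7700, 0.2300), p(Y) = (0.1400, 0.0700, 0.7900).
I(X;Y) = Σ p(x,y)·log₂[p(x,y)/(p(x)p(y))].
  (r,1): 0.03·log₂(0.2783) = -0.0554
  (r,2): 0.05·log₂(0.9276) = -0.0054
  (r,3): 0.69·log₂(1.1343) = 0.1255
  (s,1): 0.11·log₂(3.4161) = 0.1950
  (s,2): 0.02·log₂(1.2422) = 0.0063
  (s,3): 0.10·log₂(0.5504) = -0.0862
Sum = 0.180 bits.

0.180 bits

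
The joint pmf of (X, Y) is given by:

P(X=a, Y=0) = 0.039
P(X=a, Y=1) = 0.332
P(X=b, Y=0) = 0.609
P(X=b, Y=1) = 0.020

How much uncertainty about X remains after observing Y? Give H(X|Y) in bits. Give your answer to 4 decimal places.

0.3234 bits

Marginals: p(X) = (0.3710, 0.6290), p(Y) = (0.6480, 0.3520).
H(X|Y) = Σ p(Y) · H(X|Y=·).
  Y=0: p=0.6480, H(X|Y=0) = 0.3282
  Y=1: p=0.3520, H(X|Y=1) = 0.3147
Weighted sum = 0.3234 bits.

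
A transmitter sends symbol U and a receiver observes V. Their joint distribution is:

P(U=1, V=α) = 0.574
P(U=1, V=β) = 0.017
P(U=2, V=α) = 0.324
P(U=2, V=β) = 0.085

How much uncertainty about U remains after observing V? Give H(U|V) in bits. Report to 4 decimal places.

Marginals: p(U) = (0.5910, 0.4090), p(V) = (0.8980, 0.1020).
H(U|V) = Σ p(V) · H(U|V=·).
  V=α: p=0.8980, H(U|V=α) = 0.9433
  V=β: p=0.1020, H(U|V=β) = 0.6500
Weighted sum = 0.9134 bits.

0.9134 bits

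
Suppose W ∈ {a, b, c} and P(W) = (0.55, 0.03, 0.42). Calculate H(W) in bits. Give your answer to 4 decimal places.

H(W) = −Σ p·log₂ p.
  −(0.55)·log₂(0.55) = 0.47437
  −(0.03)·log₂(0.03) = 0.15177
  −(0.42)·log₂(0.42) = 0.52565
Sum: 0.47437 + 0.15177 + 0.52565 = 1.1518 bits.

1.1518 bits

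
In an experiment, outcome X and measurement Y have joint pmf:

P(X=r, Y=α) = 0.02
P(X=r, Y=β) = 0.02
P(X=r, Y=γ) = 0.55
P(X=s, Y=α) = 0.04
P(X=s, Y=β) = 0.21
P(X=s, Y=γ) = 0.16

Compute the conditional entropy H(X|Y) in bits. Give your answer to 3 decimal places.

0.700 bits

Marginals: p(X) = (0.5900, 0.4100), p(Y) = (0.0600, 0.2300, 0.7100).
H(X|Y) = Σ p(Y) · H(X|Y=·).
  Y=α: p=0.0600, H(X|Y=α) = 0.9183
  Y=β: p=0.2300, H(X|Y=β) = 0.4262
  Y=γ: p=0.7100, H(X|Y=γ) = 0.7698
Weighted sum = 0.700 bits.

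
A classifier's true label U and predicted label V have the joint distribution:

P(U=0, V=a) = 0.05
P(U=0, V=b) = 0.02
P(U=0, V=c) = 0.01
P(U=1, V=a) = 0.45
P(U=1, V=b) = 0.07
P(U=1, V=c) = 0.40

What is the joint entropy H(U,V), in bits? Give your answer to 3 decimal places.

H(U,V) = −Σ p(x,y)·log₂ p(x,y) over all 6 cells.
  cell (0,a): −0.05·log₂0.05 = 0.2161
  cell (0,b): −0.02·log₂0.02 = 0.1129
  cell (0,c): −0.01·log₂0.01 = 0.0664
  cell (1,a): −0.45·log₂0.45 = 0.5184
  cell (1,b): −0.07·log₂0.07 = 0.2686
  cell (1,c): −0.40·log₂0.40 = 0.5288
Sum = 1.711 bits.

1.711 bits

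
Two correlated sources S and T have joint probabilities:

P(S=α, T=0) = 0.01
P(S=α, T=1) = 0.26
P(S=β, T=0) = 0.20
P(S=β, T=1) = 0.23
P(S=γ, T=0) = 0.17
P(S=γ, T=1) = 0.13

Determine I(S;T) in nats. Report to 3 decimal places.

0.119 nats

Marginals: p(S) = (0.2700, 0.4300, 0.3000), p(T) = (0.3800, 0.6200).
I(S;T) = H(S) + H(T) − H(S,T).
H(S) = 1.0776, H(T) = 0.6641, H(S,T) = 1.6227.
I(S;T) = 1.0776 + 0.6641 − 1.6227 = 0.119 nats.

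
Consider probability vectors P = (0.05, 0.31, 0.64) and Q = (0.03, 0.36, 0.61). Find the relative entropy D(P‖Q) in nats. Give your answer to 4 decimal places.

D(P‖Q) = Σ p·ln(p/q).
  0.05·ln(0.05/0.03) = 0.02554
  0.31·ln(0.31/0.36) = -0.04635
  0.64·ln(0.64/0.61) = 0.03073
D(P‖Q) = 0.0099 nats.

0.0099 nats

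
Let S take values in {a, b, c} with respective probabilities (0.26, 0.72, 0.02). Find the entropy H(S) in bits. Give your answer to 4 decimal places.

H(S) = −Σ p·log₂ p.
  −(0.26)·log₂(0.26) = 0.50529
  −(0.72)·log₂(0.72) = 0.34123
  −(0.02)·log₂(0.02) = 0.11288
Sum: 0.50529 + 0.34123 + 0.11288 = 0.9594 bits.

0.9594 bits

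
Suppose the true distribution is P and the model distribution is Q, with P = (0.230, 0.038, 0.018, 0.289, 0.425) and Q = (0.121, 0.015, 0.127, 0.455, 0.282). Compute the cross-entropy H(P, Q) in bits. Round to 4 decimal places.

2.0891 bits

H(P,Q) = −Σ p·log₂ q.
  −0.230·log₂(0.121) = 0.70079
  −0.038·log₂(0.015) = 0.23024
  −0.018·log₂(0.127) = 0.05359
  −0.289·log₂(0.455) = 0.32832
  −0.425·log₂(0.282) = 0.77615
H(P,Q) = 2.0891 bits.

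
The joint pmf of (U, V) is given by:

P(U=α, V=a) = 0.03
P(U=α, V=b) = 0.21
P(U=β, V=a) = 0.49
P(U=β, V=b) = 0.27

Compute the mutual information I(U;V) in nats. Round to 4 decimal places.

0.1074 nats

Marginals: p(U) = (0.2400, 0.7600), p(V) = (0.5200, 0.4800).
I(U;V) = H(U) + H(V) − H(U,V).
H(U) = 0.5511, H(V) = 0.6923, H(U,V) = 1.1360.
I(U;V) = 0.5511 + 0.6923 − 1.1360 = 0.1074 nats.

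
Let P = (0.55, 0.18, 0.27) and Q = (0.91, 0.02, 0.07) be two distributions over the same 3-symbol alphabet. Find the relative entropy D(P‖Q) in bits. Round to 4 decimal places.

0.6969 bits

D(P‖Q) = Σ p·log₂(p/q).
  0.55·log₂(0.55/0.91) = -0.39954
  0.18·log₂(0.18/0.02) = 0.57059
  0.27·log₂(0.27/0.07) = 0.52583
D(P‖Q) = 0.6969 bits.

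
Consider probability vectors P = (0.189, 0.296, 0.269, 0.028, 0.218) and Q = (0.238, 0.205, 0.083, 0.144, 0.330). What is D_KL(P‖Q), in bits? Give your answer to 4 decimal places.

0.3538 bits

D(P‖Q) = Σ p·log₂(p/q).
  0.189·log₂(0.189/0.238) = -0.06286
  0.296·log₂(0.296/0.205) = 0.15687
  0.269·log₂(0.269/0.083) = 0.45634
  0.028·log₂(0.028/0.144) = -0.06615
  0.218·log₂(0.218/0.330) = -0.13039
D(P‖Q) = 0.3538 bits.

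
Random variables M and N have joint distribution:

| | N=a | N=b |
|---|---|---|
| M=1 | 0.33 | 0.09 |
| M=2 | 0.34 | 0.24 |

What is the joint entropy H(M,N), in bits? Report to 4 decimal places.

H(M,N) = −Σ p(x,y)·log₂ p(x,y) over all 4 cells.
  cell (1,a): −0.33·log₂0.33 = 0.52782
  cell (1,b): −0.09·log₂0.09 = 0.31265
  cell (2,a): −0.34·log₂0.34 = 0.52917
  cell (2,b): −0.24·log₂0.24 = 0.49413
Sum = 1.8638 bits.

1.8638 bits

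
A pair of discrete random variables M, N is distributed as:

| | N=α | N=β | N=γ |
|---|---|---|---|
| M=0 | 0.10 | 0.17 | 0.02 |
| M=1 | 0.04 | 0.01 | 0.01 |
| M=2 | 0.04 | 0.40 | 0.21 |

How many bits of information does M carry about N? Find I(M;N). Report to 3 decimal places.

0.175 bits

Marginals: p(M) = (0.2900, 0.0600, 0.6500), p(N) = (0.1800, 0.5800, 0.2400).
I(M;N) = H(M) + H(N) − H(M,N).
H(M) = 1.1654, H(N) = 1.3952, H(M,N) = 2.3856.
I(M;N) = 1.1654 + 1.3952 − 2.3856 = 0.175 bits.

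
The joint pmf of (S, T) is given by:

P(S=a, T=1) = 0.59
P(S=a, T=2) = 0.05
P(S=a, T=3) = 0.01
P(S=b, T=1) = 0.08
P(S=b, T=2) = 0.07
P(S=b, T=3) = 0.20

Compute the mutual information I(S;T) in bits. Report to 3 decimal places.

0.405 bits

Marginals: p(S) = (0.6500, 0.3500), p(T) = (0.6700, 0.1200, 0.2100).
I(S;T) = H(S) + H(T) − H(S,T).
H(S) = 0.9341, H(T) = 1.2270, H(S,T) = 1.7561.
I(S;T) = 0.9341 + 1.2270 − 1.7561 = 0.405 bits.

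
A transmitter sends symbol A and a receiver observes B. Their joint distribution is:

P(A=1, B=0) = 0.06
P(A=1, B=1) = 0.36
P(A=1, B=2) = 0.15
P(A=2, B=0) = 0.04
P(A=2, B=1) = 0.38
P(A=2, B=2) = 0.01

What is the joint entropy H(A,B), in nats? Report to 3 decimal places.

1.364 nats

H(A,B) = −Σ p(x,y)·ln p(x,y) over all 6 cells.
  cell (1,0): −0.06·ln0.06 = 0.1688
  cell (1,1): −0.36·ln0.36 = 0.3678
  cell (1,2): −0.15·ln0.15 = 0.2846
  cell (2,0): −0.04·ln0.04 = 0.1288
  cell (2,1): −0.38·ln0.38 = 0.3677
  cell (2,2): −0.01·ln0.01 = 0.0461
Sum = 1.364 nats.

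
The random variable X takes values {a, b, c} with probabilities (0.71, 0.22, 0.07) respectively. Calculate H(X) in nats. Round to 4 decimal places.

0.7624 nats

H(X) = −Σ p·ln p.
  −(0.71)·ln(0.71) = 0.24317
  −(0.22)·ln(0.22) = 0.33311
  −(0.07)·ln(0.07) = 0.18615
Sum: 0.24317 + 0.33311 + 0.18615 = 0.7624 nats.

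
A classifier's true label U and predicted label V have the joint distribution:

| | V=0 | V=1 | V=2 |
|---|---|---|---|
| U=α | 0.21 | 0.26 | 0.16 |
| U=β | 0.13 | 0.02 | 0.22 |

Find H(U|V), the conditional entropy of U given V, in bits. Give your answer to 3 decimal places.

Chain rule: H(U|V) = H(U,V) − H(V).
Marginals: p(U) = (0.6300, 0.3700), p(V) = (0.3400, 0.2800, 0.3800).
H(U,V) = 2.3772 bits; H(V) = 1.5738 bits.
H(U|V) = 2.3772 − 1.5738 = 0.803 bits.

0.803 bits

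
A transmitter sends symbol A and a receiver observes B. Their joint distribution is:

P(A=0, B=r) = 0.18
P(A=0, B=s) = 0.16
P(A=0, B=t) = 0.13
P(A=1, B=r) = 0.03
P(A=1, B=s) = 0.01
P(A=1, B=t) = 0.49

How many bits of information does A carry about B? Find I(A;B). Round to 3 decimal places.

Marginals: p(A) = (0.4700, 0.5300), p(B) = (0.2100, 0.1700, 0.6200).
I(A;B) = Σ p(x,y)·log₂[p(x,y)/(p(x)p(y))].
  (0,r): 0.18·log₂(1.8237) = 0.1560
  (0,s): 0.16·log₂(2.0025) = 0.1603
  (0,t): 0.13·log₂(0.4461) = -0.1514
  (1,r): 0.03·log₂(0.2695) = -0.0567
  (1,s): 0.01·log₂(0.1110) = -0.0317
  (1,t): 0.49·log₂(1.4912) = 0.2825
Sum = 0.359 bits.

0.359 bits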